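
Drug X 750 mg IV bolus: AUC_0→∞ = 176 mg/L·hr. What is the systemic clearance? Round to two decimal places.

CL = Dose_iv / AUC_0→∞
   = 750 / 176 = 4.26136 L/hr

CL = 4.26 L/hr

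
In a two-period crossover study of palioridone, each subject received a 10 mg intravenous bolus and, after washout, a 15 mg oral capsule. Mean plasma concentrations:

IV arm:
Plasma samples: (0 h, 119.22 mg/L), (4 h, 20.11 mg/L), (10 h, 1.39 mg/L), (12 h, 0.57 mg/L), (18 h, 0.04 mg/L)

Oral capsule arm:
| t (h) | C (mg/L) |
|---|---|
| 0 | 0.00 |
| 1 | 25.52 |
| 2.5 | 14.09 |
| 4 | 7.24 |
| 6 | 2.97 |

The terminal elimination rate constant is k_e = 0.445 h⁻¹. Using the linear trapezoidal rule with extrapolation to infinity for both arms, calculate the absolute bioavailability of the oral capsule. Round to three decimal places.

F = 0.145

Trapezoidal AUC_0→18 (IV):
  [0→4]: (119.22+20.11)/2 × 4 = 278.66
  [4→10]: (20.11+1.39)/2 × 6 = 64.5
  [10→12]: (1.39+0.57)/2 × 2 = 1.96
  [12→18]: (0.57+0.04)/2 × 6 = 1.83
  Sum = 346.95 mg/L·h
IV tail: 0.04/0.445 = 0.090; AUC_iv,0→∞ = 346.95 + 0.090 = 347.04 mg/L·h
Trapezoidal AUC_0→6 (oral capsule):
  [0→1]: (0.00+25.52)/2 × 1 = 12.76
  [1→2.5]: (25.52+14.09)/2 × 1.5 = 29.7075
  [2.5→4]: (14.09+7.24)/2 × 1.5 = 15.9975
  [4→6]: (7.24+2.97)/2 × 2 = 10.21
  Sum = 68.675 mg/L·h
oral capsule tail: 2.97/0.445 = 6.674; AUC_ev,0→∞ = 68.675 + 6.674 = 75.349 mg/L·h
F = (AUC_ev/D_ev)/(AUC_iv/D_iv) = (75.349/15)/(347.04/10) = 5.02327/34.704 = 0.1447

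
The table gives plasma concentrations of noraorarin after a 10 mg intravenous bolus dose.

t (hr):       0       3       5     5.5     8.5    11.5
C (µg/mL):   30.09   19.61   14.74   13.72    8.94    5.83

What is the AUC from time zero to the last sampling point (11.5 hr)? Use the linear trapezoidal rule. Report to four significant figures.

Trapezoidal AUC_0→11.5:
  [0→3]: (30.09+19.61)/2 × 3 = 74.55
  [3→5]: (19.61+14.74)/2 × 2 = 34.35
  [5→5.5]: (14.74+13.72)/2 × 0.5 = 7.115
  [5.5→8.5]: (13.72+8.94)/2 × 3 = 33.99
  [8.5→11.5]: (8.94+5.83)/2 × 3 = 22.155
  Sum = 172.16 µg/mL·hr

AUC = 172.2 µg/mL·hr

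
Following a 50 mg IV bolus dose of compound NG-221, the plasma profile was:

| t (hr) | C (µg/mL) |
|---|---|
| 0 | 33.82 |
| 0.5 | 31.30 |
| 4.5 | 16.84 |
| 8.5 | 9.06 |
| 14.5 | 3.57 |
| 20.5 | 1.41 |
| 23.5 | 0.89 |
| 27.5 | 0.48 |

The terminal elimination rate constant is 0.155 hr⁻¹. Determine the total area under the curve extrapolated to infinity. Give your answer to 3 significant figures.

Trapezoidal AUC_0→27.5:
  [0→0.5]: (33.82+31.30)/2 × 0.5 = 16.28
  [0.5→4.5]: (31.30+16.84)/2 × 4 = 96.28
  [4.5→8.5]: (16.84+9.06)/2 × 4 = 51.8
  [8.5→14.5]: (9.06+3.57)/2 × 6 = 37.89
  [14.5→20.5]: (3.57+1.41)/2 × 6 = 14.94
  [20.5→23.5]: (1.41+0.89)/2 × 3 = 3.45
  [23.5→27.5]: (0.89+0.48)/2 × 4 = 2.74
  Sum = 223.38 µg/mL·hr
Extrapolated tail: C_last / k_e = 0.48 / 0.155 = 3.097
AUC_0→∞ = 223.38 + 3.097 = 226.477 µg/mL·hr

AUC = 226 µg/mL·hr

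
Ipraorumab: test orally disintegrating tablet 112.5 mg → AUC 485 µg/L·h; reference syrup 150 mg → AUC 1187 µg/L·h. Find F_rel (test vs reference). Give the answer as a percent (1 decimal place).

F_rel = 54.5%

F_rel = (AUC_test/D_test) / (AUC_ref/D_ref)
      = (485/112.5) / (1187/150)
      = 4.31111 / 7.91333 = 0.5448 = 54.48%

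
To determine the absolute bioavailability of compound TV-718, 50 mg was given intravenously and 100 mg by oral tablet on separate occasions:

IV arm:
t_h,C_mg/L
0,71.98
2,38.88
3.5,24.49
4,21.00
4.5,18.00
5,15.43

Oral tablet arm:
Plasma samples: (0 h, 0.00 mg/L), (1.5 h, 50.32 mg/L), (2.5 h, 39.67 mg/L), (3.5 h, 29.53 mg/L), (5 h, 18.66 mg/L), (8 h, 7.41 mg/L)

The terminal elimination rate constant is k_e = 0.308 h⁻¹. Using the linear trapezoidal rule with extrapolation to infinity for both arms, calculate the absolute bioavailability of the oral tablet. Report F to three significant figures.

F = 0.455

Trapezoidal AUC_0→5 (IV):
  [0→2]: (71.98+38.88)/2 × 2 = 110.86
  [2→3.5]: (38.88+24.49)/2 × 1.5 = 47.5275
  [3.5→4]: (24.49+21.00)/2 × 0.5 = 11.3725
  [4→4.5]: (21.00+18.00)/2 × 0.5 = 9.75
  [4.5→5]: (18.00+15.43)/2 × 0.5 = 8.3575
  Sum = 187.8675 mg/L·h
IV tail: 15.43/0.308 = 50.097; AUC_iv,0→∞ = 187.8675 + 50.097 = 237.9645 mg/L·h
Trapezoidal AUC_0→8 (oral tablet):
  [0→1.5]: (0.00+50.32)/2 × 1.5 = 37.74
  [1.5→2.5]: (50.32+39.67)/2 × 1 = 44.995
  [2.5→3.5]: (39.67+29.53)/2 × 1 = 34.6
  [3.5→5]: (29.53+18.66)/2 × 1.5 = 36.1425
  [5→8]: (18.66+7.41)/2 × 3 = 39.105
  Sum = 192.5825 mg/L·h
oral tablet tail: 7.41/0.308 = 24.058; AUC_ev,0→∞ = 192.5825 + 24.058 = 216.6405 mg/L·h
F = (AUC_ev/D_ev)/(AUC_iv/D_iv) = (216.6405/100)/(237.9645/50) = 2.166405/4.75929 = 0.4552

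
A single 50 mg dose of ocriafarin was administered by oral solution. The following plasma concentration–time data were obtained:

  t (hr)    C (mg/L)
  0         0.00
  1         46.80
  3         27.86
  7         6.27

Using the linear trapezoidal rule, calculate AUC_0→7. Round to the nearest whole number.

AUC = 166 mg/L·hr

Trapezoidal AUC_0→7:
  [0→1]: (0.00+46.80)/2 × 1 = 23.4
  [1→3]: (46.80+27.86)/2 × 2 = 74.66
  [3→7]: (27.86+6.27)/2 × 4 = 68.26
  Sum = 166.32 mg/L·hr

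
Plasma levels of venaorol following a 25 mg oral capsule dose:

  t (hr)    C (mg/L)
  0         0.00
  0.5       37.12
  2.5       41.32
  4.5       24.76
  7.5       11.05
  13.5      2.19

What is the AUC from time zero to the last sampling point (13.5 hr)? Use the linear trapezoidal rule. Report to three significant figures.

AUC = 247 mg/L·hr

Trapezoidal AUC_0→13.5:
  [0→0.5]: (0.00+37.12)/2 × 0.5 = 9.28
  [0.5→2.5]: (37.12+41.32)/2 × 2 = 78.44
  [2.5→4.5]: (41.32+24.76)/2 × 2 = 66.08
  [4.5→7.5]: (24.76+11.05)/2 × 3 = 53.715
  [7.5→13.5]: (11.05+2.19)/2 × 6 = 39.72
  Sum = 247.235 mg/L·hr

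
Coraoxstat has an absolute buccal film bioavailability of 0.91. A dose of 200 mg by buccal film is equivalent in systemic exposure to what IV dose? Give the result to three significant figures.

Systemic exposure from an extravascular dose = F × D_ev, so the equivalent IV dose is F × D_ev.
D_iv = F × D_ev = 0.91 × 200 = 182 mg

D_iv = 182 mg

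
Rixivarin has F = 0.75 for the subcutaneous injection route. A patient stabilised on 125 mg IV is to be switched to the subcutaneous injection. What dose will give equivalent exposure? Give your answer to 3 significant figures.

For equal systemic exposure: F × D_ev = D_iv
D_ev = D_iv / F = 125 / 0.75 = 166.667 mg

D_subcutaneous = 167 mg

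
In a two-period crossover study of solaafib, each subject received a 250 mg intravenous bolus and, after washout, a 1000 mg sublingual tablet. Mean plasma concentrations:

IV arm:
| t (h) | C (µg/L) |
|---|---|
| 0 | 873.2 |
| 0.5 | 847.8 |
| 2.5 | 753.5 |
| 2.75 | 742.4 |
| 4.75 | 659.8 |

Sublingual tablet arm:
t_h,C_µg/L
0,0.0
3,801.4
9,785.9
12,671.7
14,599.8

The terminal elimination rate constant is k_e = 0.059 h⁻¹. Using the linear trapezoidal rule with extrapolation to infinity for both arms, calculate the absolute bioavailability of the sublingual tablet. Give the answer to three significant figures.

Trapezoidal AUC_0→4.75 (IV):
  [0→0.5]: (873.2+847.8)/2 × 0.5 = 430.25
  [0.5→2.5]: (847.8+753.5)/2 × 2 = 1601.3
  [2.5→2.75]: (753.5+742.4)/2 × 0.25 = 186.9875
  [2.75→4.75]: (742.4+659.8)/2 × 2 = 1402.2
  Sum = 3620.7375 µg/L·h
IV tail: 659.8/0.059 = 11183.051; AUC_iv,0→∞ = 3620.7375 + 11183.051 = 14803.7885 µg/L·h
Trapezoidal AUC_0→14 (sublingual tablet):
  [0→3]: (0.0+801.4)/2 × 3 = 1202.1
  [3→9]: (801.4+785.9)/2 × 6 = 4761.9
  [9→12]: (785.9+671.7)/2 × 3 = 2186.4
  [12→14]: (671.7+599.8)/2 × 2 = 1271.5
  Sum = 9421.9 µg/L·h
sublingual tablet tail: 599.8/0.059 = 10166.102; AUC_ev,0→∞ = 9421.9 + 10166.102 = 19588.002 µg/L·h
F = (AUC_ev/D_ev)/(AUC_iv/D_iv) = (19588.002/1000)/(14803.7885/250) = 19.588002/59.215154 = 0.3308

F = 0.331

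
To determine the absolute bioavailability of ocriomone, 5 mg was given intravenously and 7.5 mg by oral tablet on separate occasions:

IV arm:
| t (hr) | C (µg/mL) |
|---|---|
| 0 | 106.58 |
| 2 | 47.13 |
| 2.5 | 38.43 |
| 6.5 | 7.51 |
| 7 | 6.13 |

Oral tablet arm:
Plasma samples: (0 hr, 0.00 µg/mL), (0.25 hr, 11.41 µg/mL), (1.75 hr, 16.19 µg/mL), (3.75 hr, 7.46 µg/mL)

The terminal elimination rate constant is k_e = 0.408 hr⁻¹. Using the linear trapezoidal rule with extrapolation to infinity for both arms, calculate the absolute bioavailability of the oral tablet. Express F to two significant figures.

Trapezoidal AUC_0→7 (IV):
  [0→2]: (106.58+47.13)/2 × 2 = 153.71
  [2→2.5]: (47.13+38.43)/2 × 0.5 = 21.39
  [2.5→6.5]: (38.43+7.51)/2 × 4 = 91.88
  [6.5→7]: (7.51+6.13)/2 × 0.5 = 3.41
  Sum = 270.39 µg/mL·hr
IV tail: 6.13/0.408 = 15.025; AUC_iv,0→∞ = 270.39 + 15.025 = 285.415 µg/mL·hr
Trapezoidal AUC_0→3.75 (oral tablet):
  [0→0.25]: (0.00+11.41)/2 × 0.25 = 1.42625
  [0.25→1.75]: (11.41+16.19)/2 × 1.5 = 20.7
  [1.75→3.75]: (16.19+7.46)/2 × 2 = 23.65
  Sum = 45.77625 µg/mL·hr
oral tablet tail: 7.46/0.408 = 18.284; AUC_ev,0→∞ = 45.77625 + 18.284 = 64.06025 µg/mL·hr
F = (AUC_ev/D_ev)/(AUC_iv/D_iv) = (64.06025/7.5)/(285.415/5) = 8.54137/57.083 = 0.1496

F = 0.15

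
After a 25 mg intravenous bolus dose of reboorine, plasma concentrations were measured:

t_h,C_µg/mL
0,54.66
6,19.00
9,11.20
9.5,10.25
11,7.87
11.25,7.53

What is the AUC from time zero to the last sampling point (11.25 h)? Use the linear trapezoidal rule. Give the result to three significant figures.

Trapezoidal AUC_0→11.25:
  [0→6]: (54.66+19.00)/2 × 6 = 220.98
  [6→9]: (19.00+11.20)/2 × 3 = 45.3
  [9→9.5]: (11.20+10.25)/2 × 0.5 = 5.3625
  [9.5→11]: (10.25+7.87)/2 × 1.5 = 13.59
  [11→11.25]: (7.87+7.53)/2 × 0.25 = 1.925
  Sum = 287.1575 µg/mL·h

AUC = 287 µg/mL·h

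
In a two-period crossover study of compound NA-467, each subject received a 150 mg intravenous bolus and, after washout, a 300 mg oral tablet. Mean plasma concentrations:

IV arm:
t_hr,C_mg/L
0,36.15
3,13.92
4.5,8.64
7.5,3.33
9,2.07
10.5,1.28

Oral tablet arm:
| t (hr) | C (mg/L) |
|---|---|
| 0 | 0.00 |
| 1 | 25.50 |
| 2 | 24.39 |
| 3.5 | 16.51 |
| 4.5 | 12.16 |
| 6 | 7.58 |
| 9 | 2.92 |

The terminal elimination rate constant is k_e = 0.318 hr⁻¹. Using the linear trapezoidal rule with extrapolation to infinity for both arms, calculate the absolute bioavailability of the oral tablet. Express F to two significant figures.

Trapezoidal AUC_0→10.5 (IV):
  [0→3]: (36.15+13.92)/2 × 3 = 75.105
  [3→4.5]: (13.92+8.64)/2 × 1.5 = 16.92
  [4.5→7.5]: (8.64+3.33)/2 × 3 = 17.955
  [7.5→9]: (3.33+2.07)/2 × 1.5 = 4.05
  [9→10.5]: (2.07+1.28)/2 × 1.5 = 2.5125
  Sum = 116.5425 mg/L·hr
IV tail: 1.28/0.318 = 4.025; AUC_iv,0→∞ = 116.5425 + 4.025 = 120.5675 mg/L·hr
Trapezoidal AUC_0→9 (oral tablet):
  [0→1]: (0.00+25.50)/2 × 1 = 12.75
  [1→2]: (25.50+24.39)/2 × 1 = 24.945
  [2→3.5]: (24.39+16.51)/2 × 1.5 = 30.675
  [3.5→4.5]: (16.51+12.16)/2 × 1 = 14.335
  [4.5→6]: (12.16+7.58)/2 × 1.5 = 14.805
  [6→9]: (7.58+2.92)/2 × 3 = 15.75
  Sum = 113.26 mg/L·hr
oral tablet tail: 2.92/0.318 = 9.182; AUC_ev,0→∞ = 113.26 + 9.182 = 122.442 mg/L·hr
F = (AUC_ev/D_ev)/(AUC_iv/D_iv) = (122.442/300)/(120.5675/150) = 0.40814/0.803783 = 0.5078

F = 0.51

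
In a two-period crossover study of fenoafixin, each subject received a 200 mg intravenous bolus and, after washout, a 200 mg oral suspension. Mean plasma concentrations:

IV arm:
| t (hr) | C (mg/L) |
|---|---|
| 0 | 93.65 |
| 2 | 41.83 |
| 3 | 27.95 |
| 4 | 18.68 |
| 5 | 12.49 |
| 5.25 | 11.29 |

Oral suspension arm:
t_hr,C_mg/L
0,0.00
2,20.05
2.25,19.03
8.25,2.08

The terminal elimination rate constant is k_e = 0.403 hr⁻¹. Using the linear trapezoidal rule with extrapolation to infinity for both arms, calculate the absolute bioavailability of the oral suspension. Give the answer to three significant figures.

F = 0.389

Trapezoidal AUC_0→5.25 (IV):
  [0→2]: (93.65+41.83)/2 × 2 = 135.48
  [2→3]: (41.83+27.95)/2 × 1 = 34.89
  [3→4]: (27.95+18.68)/2 × 1 = 23.315
  [4→5]: (18.68+12.49)/2 × 1 = 15.585
  [5→5.25]: (12.49+11.29)/2 × 0.25 = 2.9725
  Sum = 212.2425 mg/L·hr
IV tail: 11.29/0.403 = 28.015; AUC_iv,0→∞ = 212.2425 + 28.015 = 240.2575 mg/L·hr
Trapezoidal AUC_0→8.25 (oral suspension):
  [0→2]: (0.00+20.05)/2 × 2 = 20.05
  [2→2.25]: (20.05+19.03)/2 × 0.25 = 4.885
  [2.25→8.25]: (19.03+2.08)/2 × 6 = 63.33
  Sum = 88.265 mg/L·hr
oral suspension tail: 2.08/0.403 = 5.161; AUC_ev,0→∞ = 88.265 + 5.161 = 93.426 mg/L·hr
F = (AUC_ev/D_ev)/(AUC_iv/D_iv) = (93.426/200)/(240.2575/200) = 0.46713/1.2012875 = 0.3889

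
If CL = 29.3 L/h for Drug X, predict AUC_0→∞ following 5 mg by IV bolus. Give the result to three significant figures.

AUC_0→∞ = Dose_iv / CL
        = 5 / 29.3 = 0.170648 mg/L·h

AUC = 0.171 mg/L·h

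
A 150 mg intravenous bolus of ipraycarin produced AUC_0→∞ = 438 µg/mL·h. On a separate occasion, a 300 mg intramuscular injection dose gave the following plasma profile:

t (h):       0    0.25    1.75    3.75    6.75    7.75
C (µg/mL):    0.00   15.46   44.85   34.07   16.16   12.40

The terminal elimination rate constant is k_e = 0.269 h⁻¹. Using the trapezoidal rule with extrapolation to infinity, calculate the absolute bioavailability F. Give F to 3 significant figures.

Trapezoidal AUC_0→7.75 (intramuscular injection):
  [0→0.25]: (0.00+15.46)/2 × 0.25 = 1.9325
  [0.25→1.75]: (15.46+44.85)/2 × 1.5 = 45.2325
  [1.75→3.75]: (44.85+34.07)/2 × 2 = 78.92
  [3.75→6.75]: (34.07+16.16)/2 × 3 = 75.345
  [6.75→7.75]: (16.16+12.40)/2 × 1 = 14.28
  Sum = 215.71 µg/mL·h
Tail: C_last/k_e = 12.40/0.269 = 46.097
AUC_0→∞ (intramuscular injection) = 215.71 + 46.097 = 261.807 µg/mL·h
F = (AUC_ev/D_ev)/(AUC_iv/D_iv) = (261.807/300)/(438/150) = 0.87269/2.92 = 0.2989

F = 0.299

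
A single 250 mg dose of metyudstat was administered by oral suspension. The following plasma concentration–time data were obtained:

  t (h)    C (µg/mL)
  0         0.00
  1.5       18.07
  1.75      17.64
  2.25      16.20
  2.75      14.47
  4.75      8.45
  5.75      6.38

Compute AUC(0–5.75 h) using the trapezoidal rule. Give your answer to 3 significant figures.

Trapezoidal AUC_0→5.75:
  [0→1.5]: (0.00+18.07)/2 × 1.5 = 13.5525
  [1.5→1.75]: (18.07+17.64)/2 × 0.25 = 4.46375
  [1.75→2.25]: (17.64+16.20)/2 × 0.5 = 8.46
  [2.25→2.75]: (16.20+14.47)/2 × 0.5 = 7.6675
  [2.75→4.75]: (14.47+8.45)/2 × 2 = 22.92
  [4.75→5.75]: (8.45+6.38)/2 × 1 = 7.415
  Sum = 64.47875 µg/mL·h

AUC = 64.5 µg/mL·h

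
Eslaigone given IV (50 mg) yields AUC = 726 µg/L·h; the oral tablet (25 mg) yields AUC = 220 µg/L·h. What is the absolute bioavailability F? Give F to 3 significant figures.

F = (AUC_ev / D_ev) / (AUC_iv / D_iv)
  = (220/25) / (726/50)
  = 8.8 / 14.52 = 0.6061

F = 0.606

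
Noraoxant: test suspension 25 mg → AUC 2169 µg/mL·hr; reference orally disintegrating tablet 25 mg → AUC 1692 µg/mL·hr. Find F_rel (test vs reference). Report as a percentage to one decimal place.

F_rel = 128.2%

F_rel = (AUC_test/D_test) / (AUC_ref/D_ref)
      = (2169/25) / (1692/25)
      = 86.76 / 67.68 = 1.2819 = 128.19%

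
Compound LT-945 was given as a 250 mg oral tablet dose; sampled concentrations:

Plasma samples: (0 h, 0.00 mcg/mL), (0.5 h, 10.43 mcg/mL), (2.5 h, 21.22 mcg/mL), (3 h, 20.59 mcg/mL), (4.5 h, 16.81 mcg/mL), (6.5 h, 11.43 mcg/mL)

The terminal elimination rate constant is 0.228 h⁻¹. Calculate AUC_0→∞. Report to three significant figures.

AUC = 151 mcg/mL·h

Trapezoidal AUC_0→6.5:
  [0→0.5]: (0.00+10.43)/2 × 0.5 = 2.6075
  [0.5→2.5]: (10.43+21.22)/2 × 2 = 31.65
  [2.5→3]: (21.22+20.59)/2 × 0.5 = 10.4525
  [3→4.5]: (20.59+16.81)/2 × 1.5 = 28.05
  [4.5→6.5]: (16.81+11.43)/2 × 2 = 28.24
  Sum = 101.0 mcg/mL·h
Extrapolated tail: C_last / k_e = 11.43 / 0.228 = 50.132
AUC_0→∞ = 101.0 + 50.132 = 151.132 mcg/mL·h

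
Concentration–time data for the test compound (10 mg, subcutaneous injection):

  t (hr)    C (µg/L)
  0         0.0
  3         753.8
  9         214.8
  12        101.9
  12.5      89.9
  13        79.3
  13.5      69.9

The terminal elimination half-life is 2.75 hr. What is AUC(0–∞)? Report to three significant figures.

Trapezoidal AUC_0→13.5:
  [0→3]: (0.0+753.8)/2 × 3 = 1130.7
  [3→9]: (753.8+214.8)/2 × 6 = 2905.8
  [9→12]: (214.8+101.9)/2 × 3 = 475.05
  [12→12.5]: (101.9+89.9)/2 × 0.5 = 47.95
  [12.5→13]: (89.9+79.3)/2 × 0.5 = 42.3
  [13→13.5]: (79.3+69.9)/2 × 0.5 = 37.3
  Sum = 4639.1 µg/L·hr
k_e = ln2 / t½ = 0.693147 / 2.75 = 0.2521 hr^-1
Extrapolated tail: C_last / k_e = 69.9 / 0.2521 = 277.271
AUC_0→∞ = 4639.1 + 277.271 = 4916.371 µg/L·hr

AUC = 4920 µg/L·hr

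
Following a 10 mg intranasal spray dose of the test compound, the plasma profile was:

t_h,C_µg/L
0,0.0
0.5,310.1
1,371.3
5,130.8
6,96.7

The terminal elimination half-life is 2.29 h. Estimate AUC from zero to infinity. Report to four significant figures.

AUC = 1685 µg/L·h

Trapezoidal AUC_0→6:
  [0→0.5]: (0.0+310.1)/2 × 0.5 = 77.525
  [0.5→1]: (310.1+371.3)/2 × 0.5 = 170.35
  [1→5]: (371.3+130.8)/2 × 4 = 1004.2
  [5→6]: (130.8+96.7)/2 × 1 = 113.75
  Sum = 1365.825 µg/L·h
k_e = ln2 / t½ = 0.693147 / 2.29 = 0.3027 h^-1
Extrapolated tail: C_last / k_e = 96.7 / 0.3027 = 319.458
AUC_0→∞ = 1365.825 + 319.458 = 1685.283 µg/L·h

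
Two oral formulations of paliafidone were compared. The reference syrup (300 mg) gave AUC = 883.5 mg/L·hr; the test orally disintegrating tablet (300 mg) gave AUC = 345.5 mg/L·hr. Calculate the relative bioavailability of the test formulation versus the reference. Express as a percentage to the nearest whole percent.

F_rel = (AUC_test/D_test) / (AUC_ref/D_ref)
      = (345.5/300) / (883.5/300)
      = 1.15167 / 2.945 = 0.3911 = 39.11%

F_rel = 39%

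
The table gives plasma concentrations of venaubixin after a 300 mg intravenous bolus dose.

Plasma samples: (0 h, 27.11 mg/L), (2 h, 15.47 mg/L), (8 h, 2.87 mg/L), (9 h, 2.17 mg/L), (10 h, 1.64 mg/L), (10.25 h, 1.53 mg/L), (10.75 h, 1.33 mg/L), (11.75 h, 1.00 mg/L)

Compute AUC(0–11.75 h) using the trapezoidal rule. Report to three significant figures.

Trapezoidal AUC_0→11.75:
  [0→2]: (27.11+15.47)/2 × 2 = 42.58
  [2→8]: (15.47+2.87)/2 × 6 = 55.02
  [8→9]: (2.87+2.17)/2 × 1 = 2.52
  [9→10]: (2.17+1.64)/2 × 1 = 1.905
  [10→10.25]: (1.64+1.53)/2 × 0.25 = 0.39625
  [10.25→10.75]: (1.53+1.33)/2 × 0.5 = 0.715
  [10.75→11.75]: (1.33+1.00)/2 × 1 = 1.165
  Sum = 104.30125 mg/L·h

AUC = 104 mg/L·h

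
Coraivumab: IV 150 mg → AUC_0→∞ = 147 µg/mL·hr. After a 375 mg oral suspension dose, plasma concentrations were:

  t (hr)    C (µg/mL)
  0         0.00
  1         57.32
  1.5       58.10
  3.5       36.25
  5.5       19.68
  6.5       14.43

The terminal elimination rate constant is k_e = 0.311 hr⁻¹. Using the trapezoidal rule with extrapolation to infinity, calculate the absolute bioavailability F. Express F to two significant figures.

F = 0.74

Trapezoidal AUC_0→6.5 (oral suspension):
  [0→1]: (0.00+57.32)/2 × 1 = 28.66
  [1→1.5]: (57.32+58.10)/2 × 0.5 = 28.855
  [1.5→3.5]: (58.10+36.25)/2 × 2 = 94.35
  [3.5→5.5]: (36.25+19.68)/2 × 2 = 55.93
  [5.5→6.5]: (19.68+14.43)/2 × 1 = 17.055
  Sum = 224.85 µg/mL·hr
Tail: C_last/k_e = 14.43/0.311 = 46.399
AUC_0→∞ (oral suspension) = 224.85 + 46.399 = 271.249 µg/mL·hr
F = (AUC_ev/D_ev)/(AUC_iv/D_iv) = (271.249/375)/(147/150) = 0.723331/0.98 = 0.7381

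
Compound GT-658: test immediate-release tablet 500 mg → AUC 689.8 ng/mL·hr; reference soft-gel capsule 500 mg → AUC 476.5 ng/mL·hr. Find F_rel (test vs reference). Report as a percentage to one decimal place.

F_rel = 144.8%

F_rel = (AUC_test/D_test) / (AUC_ref/D_ref)
      = (689.8/500) / (476.5/500)
      = 1.3796 / 0.953 = 1.4476 = 144.76%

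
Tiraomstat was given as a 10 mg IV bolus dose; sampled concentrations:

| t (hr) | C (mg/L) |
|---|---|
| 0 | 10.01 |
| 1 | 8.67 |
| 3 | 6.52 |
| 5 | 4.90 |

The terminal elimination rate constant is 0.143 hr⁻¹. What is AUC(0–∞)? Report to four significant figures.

Trapezoidal AUC_0→5:
  [0→1]: (10.01+8.67)/2 × 1 = 9.34
  [1→3]: (8.67+6.52)/2 × 2 = 15.19
  [3→5]: (6.52+4.90)/2 × 2 = 11.42
  Sum = 35.95 mg/L·hr
Extrapolated tail: C_last / k_e = 4.90 / 0.143 = 34.266
AUC_0→∞ = 35.95 + 34.266 = 70.216 mg/L·hr

AUC = 70.22 mg/L·hr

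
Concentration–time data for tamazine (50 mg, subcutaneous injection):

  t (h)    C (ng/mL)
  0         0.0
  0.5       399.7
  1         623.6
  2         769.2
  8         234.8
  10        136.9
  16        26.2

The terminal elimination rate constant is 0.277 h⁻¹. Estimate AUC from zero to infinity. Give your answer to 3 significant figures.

AUC = 5020 ng/mL·h

Trapezoidal AUC_0→16:
  [0→0.5]: (0.0+399.7)/2 × 0.5 = 99.925
  [0.5→1]: (399.7+623.6)/2 × 0.5 = 255.825
  [1→2]: (623.6+769.2)/2 × 1 = 696.4
  [2→8]: (769.2+234.8)/2 × 6 = 3012.0
  [8→10]: (234.8+136.9)/2 × 2 = 371.7
  [10→16]: (136.9+26.2)/2 × 6 = 489.3
  Sum = 4925.15 ng/mL·h
Extrapolated tail: C_last / k_e = 26.2 / 0.277 = 94.585
AUC_0→∞ = 4925.15 + 94.585 = 5019.735 ng/mL·h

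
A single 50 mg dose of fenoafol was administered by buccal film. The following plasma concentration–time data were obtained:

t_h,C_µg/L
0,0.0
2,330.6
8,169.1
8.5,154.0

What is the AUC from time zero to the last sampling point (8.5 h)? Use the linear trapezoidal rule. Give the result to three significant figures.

Trapezoidal AUC_0→8.5:
  [0→2]: (0.0+330.6)/2 × 2 = 330.6
  [2→8]: (330.6+169.1)/2 × 6 = 1499.1
  [8→8.5]: (169.1+154.0)/2 × 0.5 = 80.775
  Sum = 1910.475 µg/L·h

AUC = 1910 µg/L·h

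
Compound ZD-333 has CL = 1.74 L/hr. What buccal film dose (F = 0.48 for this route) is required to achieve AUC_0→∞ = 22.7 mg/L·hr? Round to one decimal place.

Dose = 82.3 mg

Dose = CL × AUC_0→∞ / F
     = 1.74 × 22.7 / 0.48 = 82.2875 mg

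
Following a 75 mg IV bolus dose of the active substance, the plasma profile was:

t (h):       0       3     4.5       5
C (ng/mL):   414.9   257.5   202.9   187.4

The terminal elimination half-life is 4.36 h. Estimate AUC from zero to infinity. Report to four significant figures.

AUC = 2630 ng/mL·h

Trapezoidal AUC_0→5:
  [0→3]: (414.9+257.5)/2 × 3 = 1008.6
  [3→4.5]: (257.5+202.9)/2 × 1.5 = 345.3
  [4.5→5]: (202.9+187.4)/2 × 0.5 = 97.575
  Sum = 1451.475 ng/mL·h
k_e = ln2 / t½ = 0.693147 / 4.36 = 0.1590 h^-1
Extrapolated tail: C_last / k_e = 187.4 / 0.159 = 1178.616
AUC_0→∞ = 1451.475 + 1178.616 = 2630.091 ng/mL·h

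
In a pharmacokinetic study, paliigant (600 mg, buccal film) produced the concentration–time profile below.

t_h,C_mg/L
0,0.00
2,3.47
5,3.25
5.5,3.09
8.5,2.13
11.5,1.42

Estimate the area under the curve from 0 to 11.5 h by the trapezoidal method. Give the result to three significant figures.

AUC = 28.3 mg/L·h

Trapezoidal AUC_0→11.5:
  [0→2]: (0.00+3.47)/2 × 2 = 3.47
  [2→5]: (3.47+3.25)/2 × 3 = 10.08
  [5→5.5]: (3.25+3.09)/2 × 0.5 = 1.585
  [5.5→8.5]: (3.09+2.13)/2 × 3 = 7.83
  [8.5→11.5]: (2.13+1.42)/2 × 3 = 5.325
  Sum = 28.29 mg/L·h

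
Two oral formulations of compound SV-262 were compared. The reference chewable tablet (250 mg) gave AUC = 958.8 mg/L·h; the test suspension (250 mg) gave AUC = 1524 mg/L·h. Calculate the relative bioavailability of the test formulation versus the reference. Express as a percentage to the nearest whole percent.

F_rel = 159%

F_rel = (AUC_test/D_test) / (AUC_ref/D_ref)
      = (1524/250) / (958.8/250)
      = 6.096 / 3.8352 = 1.5895 = 158.95%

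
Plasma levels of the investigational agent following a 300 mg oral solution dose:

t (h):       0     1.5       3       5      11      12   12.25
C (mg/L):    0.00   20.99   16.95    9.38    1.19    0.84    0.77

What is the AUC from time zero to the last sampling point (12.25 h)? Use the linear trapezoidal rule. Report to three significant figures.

AUC = 103 mg/L·h

Trapezoidal AUC_0→12.25:
  [0→1.5]: (0.00+20.99)/2 × 1.5 = 15.7425
  [1.5→3]: (20.99+16.95)/2 × 1.5 = 28.455
  [3→5]: (16.95+9.38)/2 × 2 = 26.33
  [5→11]: (9.38+1.19)/2 × 6 = 31.71
  [11→12]: (1.19+0.84)/2 × 1 = 1.015
  [12→12.25]: (0.84+0.77)/2 × 0.25 = 0.20125
  Sum = 103.45375 mg/L·h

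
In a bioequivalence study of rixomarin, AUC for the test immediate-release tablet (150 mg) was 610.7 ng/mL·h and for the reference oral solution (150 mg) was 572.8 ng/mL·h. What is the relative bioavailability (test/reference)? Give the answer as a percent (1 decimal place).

F_rel = (AUC_test/D_test) / (AUC_ref/D_ref)
      = (610.7/150) / (572.8/150)
      = 4.07133 / 3.81867 = 1.0662 = 106.62%

F_rel = 106.6%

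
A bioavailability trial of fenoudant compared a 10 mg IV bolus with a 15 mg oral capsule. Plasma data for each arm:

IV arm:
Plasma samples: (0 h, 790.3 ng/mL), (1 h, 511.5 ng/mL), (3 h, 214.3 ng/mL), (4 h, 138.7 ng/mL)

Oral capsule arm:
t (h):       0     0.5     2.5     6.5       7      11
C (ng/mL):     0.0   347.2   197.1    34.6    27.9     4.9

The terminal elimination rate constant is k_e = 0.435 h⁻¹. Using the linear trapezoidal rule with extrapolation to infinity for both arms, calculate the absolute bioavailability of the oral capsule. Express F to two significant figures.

F = 0.42

Trapezoidal AUC_0→4 (IV):
  [0→1]: (790.3+511.5)/2 × 1 = 650.9
  [1→3]: (511.5+214.3)/2 × 2 = 725.8
  [3→4]: (214.3+138.7)/2 × 1 = 176.5
  Sum = 1553.2 ng/mL·h
IV tail: 138.7/0.435 = 318.851; AUC_iv,0→∞ = 1553.2 + 318.851 = 1872.051 ng/mL·h
Trapezoidal AUC_0→11 (oral capsule):
  [0→0.5]: (0.0+347.2)/2 × 0.5 = 86.8
  [0.5→2.5]: (347.2+197.1)/2 × 2 = 544.3
  [2.5→6.5]: (197.1+34.6)/2 × 4 = 463.4
  [6.5→7]: (34.6+27.9)/2 × 0.5 = 15.625
  [7→11]: (27.9+4.9)/2 × 4 = 65.6
  Sum = 1175.725 ng/mL·h
oral capsule tail: 4.9/0.435 = 11.264; AUC_ev,0→∞ = 1175.725 + 11.264 = 1186.989 ng/mL·h
F = (AUC_ev/D_ev)/(AUC_iv/D_iv) = (1186.989/15)/(1872.051/10) = 79.1326/187.2051 = 0.4227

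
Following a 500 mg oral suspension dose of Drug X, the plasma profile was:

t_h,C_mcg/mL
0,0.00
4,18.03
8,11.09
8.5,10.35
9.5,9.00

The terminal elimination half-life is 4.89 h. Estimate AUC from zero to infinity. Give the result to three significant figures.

Trapezoidal AUC_0→9.5:
  [0→4]: (0.00+18.03)/2 × 4 = 36.06
  [4→8]: (18.03+11.09)/2 × 4 = 58.24
  [8→8.5]: (11.09+10.35)/2 × 0.5 = 5.36
  [8.5→9.5]: (10.35+9.00)/2 × 1 = 9.675
  Sum = 109.335 mcg/mL·h
k_e = ln2 / t½ = 0.693147 / 4.89 = 0.1417 h^-1
Extrapolated tail: C_last / k_e = 9.00 / 0.1417 = 63.514
AUC_0→∞ = 109.335 + 63.514 = 172.849 mcg/mL·h

AUC = 173 mcg/mL·h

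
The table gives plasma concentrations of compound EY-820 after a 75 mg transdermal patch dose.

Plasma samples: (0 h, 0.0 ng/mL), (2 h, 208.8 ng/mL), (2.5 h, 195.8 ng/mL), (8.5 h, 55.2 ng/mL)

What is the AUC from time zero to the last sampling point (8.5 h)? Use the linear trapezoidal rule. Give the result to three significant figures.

AUC = 1060 ng/mL·h

Trapezoidal AUC_0→8.5:
  [0→2]: (0.0+208.8)/2 × 2 = 208.8
  [2→2.5]: (208.8+195.8)/2 × 0.5 = 101.15
  [2.5→8.5]: (195.8+55.2)/2 × 6 = 753.0
  Sum = 1062.95 ng/mL·h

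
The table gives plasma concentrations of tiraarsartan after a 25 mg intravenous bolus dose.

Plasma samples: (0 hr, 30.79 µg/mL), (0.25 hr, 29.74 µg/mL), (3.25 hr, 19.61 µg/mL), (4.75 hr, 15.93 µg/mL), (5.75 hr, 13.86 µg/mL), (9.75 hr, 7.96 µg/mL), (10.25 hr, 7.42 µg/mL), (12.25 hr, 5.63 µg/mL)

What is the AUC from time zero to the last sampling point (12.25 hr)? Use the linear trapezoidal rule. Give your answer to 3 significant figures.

Trapezoidal AUC_0→12.25:
  [0→0.25]: (30.79+29.74)/2 × 0.25 = 7.56625
  [0.25→3.25]: (29.74+19.61)/2 × 3 = 74.025
  [3.25→4.75]: (19.61+15.93)/2 × 1.5 = 26.655
  [4.75→5.75]: (15.93+13.86)/2 × 1 = 14.895
  [5.75→9.75]: (13.86+7.96)/2 × 4 = 43.64
  [9.75→10.25]: (7.96+7.42)/2 × 0.5 = 3.845
  [10.25→12.25]: (7.42+5.63)/2 × 2 = 13.05
  Sum = 183.67625 µg/mL·hr

AUC = 184 µg/mL·hr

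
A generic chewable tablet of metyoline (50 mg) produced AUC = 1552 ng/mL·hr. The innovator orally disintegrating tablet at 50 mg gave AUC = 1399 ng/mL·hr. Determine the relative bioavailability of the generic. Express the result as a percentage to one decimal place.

F_rel = 110.9%

F_rel = (AUC_test/D_test) / (AUC_ref/D_ref)
      = (1552/50) / (1399/50)
      = 31.04 / 27.98 = 1.1094 = 110.94%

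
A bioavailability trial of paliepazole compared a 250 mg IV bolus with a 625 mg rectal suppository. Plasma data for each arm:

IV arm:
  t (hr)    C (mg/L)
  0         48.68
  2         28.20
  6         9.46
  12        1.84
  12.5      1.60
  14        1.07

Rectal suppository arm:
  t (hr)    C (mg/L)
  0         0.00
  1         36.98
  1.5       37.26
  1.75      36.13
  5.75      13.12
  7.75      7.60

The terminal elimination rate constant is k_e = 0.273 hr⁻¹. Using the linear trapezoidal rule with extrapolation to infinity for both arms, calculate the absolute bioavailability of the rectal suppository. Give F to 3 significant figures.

F = 0.401

Trapezoidal AUC_0→14 (IV):
  [0→2]: (48.68+28.20)/2 × 2 = 76.88
  [2→6]: (28.20+9.46)/2 × 4 = 75.32
  [6→12]: (9.46+1.84)/2 × 6 = 33.9
  [12→12.5]: (1.84+1.60)/2 × 0.5 = 0.86
  [12.5→14]: (1.60+1.07)/2 × 1.5 = 2.0025
  Sum = 188.9625 mg/L·hr
IV tail: 1.07/0.273 = 3.919; AUC_iv,0→∞ = 188.9625 + 3.919 = 192.8815 mg/L·hr
Trapezoidal AUC_0→7.75 (rectal suppository):
  [0→1]: (0.00+36.98)/2 × 1 = 18.49
  [1→1.5]: (36.98+37.26)/2 × 0.5 = 18.56
  [1.5→1.75]: (37.26+36.13)/2 × 0.25 = 9.17375
  [1.75→5.75]: (36.13+13.12)/2 × 4 = 98.5
  [5.75→7.75]: (13.12+7.60)/2 × 2 = 20.72
  Sum = 165.44375 mg/L·hr
rectal suppository tail: 7.60/0.273 = 27.839; AUC_ev,0→∞ = 165.44375 + 27.839 = 193.28275 mg/L·hr
F = (AUC_ev/D_ev)/(AUC_iv/D_iv) = (193.28275/625)/(192.8815/250) = 0.3092524/0.771526 = 0.4008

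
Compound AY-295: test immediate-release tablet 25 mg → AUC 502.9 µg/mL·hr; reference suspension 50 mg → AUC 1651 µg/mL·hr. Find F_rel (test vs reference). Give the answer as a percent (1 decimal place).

F_rel = 60.9%

F_rel = (AUC_test/D_test) / (AUC_ref/D_ref)
      = (502.9/25) / (1651/50)
      = 20.116 / 33.02 = 0.6092 = 60.92%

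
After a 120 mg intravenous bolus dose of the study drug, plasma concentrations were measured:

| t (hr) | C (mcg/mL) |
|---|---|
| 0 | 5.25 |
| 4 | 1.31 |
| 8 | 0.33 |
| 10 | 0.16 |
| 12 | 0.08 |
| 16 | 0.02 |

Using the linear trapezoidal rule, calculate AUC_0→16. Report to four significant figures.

AUC = 17.33 mcg/mL·hr

Trapezoidal AUC_0→16:
  [0→4]: (5.25+1.31)/2 × 4 = 13.12
  [4→8]: (1.31+0.33)/2 × 4 = 3.28
  [8→10]: (0.33+0.16)/2 × 2 = 0.49
  [10→12]: (0.16+0.08)/2 × 2 = 0.24
  [12→16]: (0.08+0.02)/2 × 4 = 0.2
  Sum = 17.33 mcg/mL·hr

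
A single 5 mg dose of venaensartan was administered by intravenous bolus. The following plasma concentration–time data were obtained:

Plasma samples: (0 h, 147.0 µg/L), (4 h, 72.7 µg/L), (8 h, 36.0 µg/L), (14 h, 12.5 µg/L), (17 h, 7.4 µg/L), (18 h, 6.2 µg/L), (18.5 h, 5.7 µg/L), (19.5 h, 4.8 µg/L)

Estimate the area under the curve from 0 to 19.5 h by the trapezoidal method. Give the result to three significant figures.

Trapezoidal AUC_0→19.5:
  [0→4]: (147.0+72.7)/2 × 4 = 439.4
  [4→8]: (72.7+36.0)/2 × 4 = 217.4
  [8→14]: (36.0+12.5)/2 × 6 = 145.5
  [14→17]: (12.5+7.4)/2 × 3 = 29.85
  [17→18]: (7.4+6.2)/2 × 1 = 6.8
  [18→18.5]: (6.2+5.7)/2 × 0.5 = 2.975
  [18.5→19.5]: (5.7+4.8)/2 × 1 = 5.25
  Sum = 847.175 µg/L·h

AUC = 847 µg/L·h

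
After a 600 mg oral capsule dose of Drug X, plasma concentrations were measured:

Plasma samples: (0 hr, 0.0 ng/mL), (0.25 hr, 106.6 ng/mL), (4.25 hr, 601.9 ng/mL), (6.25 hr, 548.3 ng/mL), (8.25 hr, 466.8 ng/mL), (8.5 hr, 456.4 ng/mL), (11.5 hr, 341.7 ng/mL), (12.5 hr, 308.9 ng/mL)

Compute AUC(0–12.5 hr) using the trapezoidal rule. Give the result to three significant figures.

AUC = 5230 ng/mL·hr

Trapezoidal AUC_0→12.5:
  [0→0.25]: (0.0+106.6)/2 × 0.25 = 13.325
  [0.25→4.25]: (106.6+601.9)/2 × 4 = 1417.0
  [4.25→6.25]: (601.9+548.3)/2 × 2 = 1150.2
  [6.25→8.25]: (548.3+466.8)/2 × 2 = 1015.1
  [8.25→8.5]: (466.8+456.4)/2 × 0.25 = 115.4
  [8.5→11.5]: (456.4+341.7)/2 × 3 = 1197.15
  [11.5→12.5]: (341.7+308.9)/2 × 1 = 325.3
  Sum = 5233.475 ng/mL·hr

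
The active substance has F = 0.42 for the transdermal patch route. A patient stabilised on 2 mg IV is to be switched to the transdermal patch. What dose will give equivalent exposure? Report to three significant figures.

D_transdermal = 4.76 mg

For equal systemic exposure: F × D_ev = D_iv
D_ev = D_iv / F = 2 / 0.42 = 4.7619 mg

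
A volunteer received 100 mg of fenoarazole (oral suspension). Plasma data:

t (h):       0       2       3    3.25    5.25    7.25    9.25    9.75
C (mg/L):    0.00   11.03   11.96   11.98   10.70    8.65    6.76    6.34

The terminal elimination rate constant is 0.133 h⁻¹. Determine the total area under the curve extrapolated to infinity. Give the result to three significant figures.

Trapezoidal AUC_0→9.75:
  [0→2]: (0.00+11.03)/2 × 2 = 11.03
  [2→3]: (11.03+11.96)/2 × 1 = 11.495
  [3→3.25]: (11.96+11.98)/2 × 0.25 = 2.9925
  [3.25→5.25]: (11.98+10.70)/2 × 2 = 22.68
  [5.25→7.25]: (10.70+8.65)/2 × 2 = 19.35
  [7.25→9.25]: (8.65+6.76)/2 × 2 = 15.41
  [9.25→9.75]: (6.76+6.34)/2 × 0.5 = 3.275
  Sum = 86.2325 mg/L·h
Extrapolated tail: C_last / k_e = 6.34 / 0.133 = 47.669
AUC_0→∞ = 86.2325 + 47.669 = 133.9015 mg/L·h

AUC = 134 mg/L·h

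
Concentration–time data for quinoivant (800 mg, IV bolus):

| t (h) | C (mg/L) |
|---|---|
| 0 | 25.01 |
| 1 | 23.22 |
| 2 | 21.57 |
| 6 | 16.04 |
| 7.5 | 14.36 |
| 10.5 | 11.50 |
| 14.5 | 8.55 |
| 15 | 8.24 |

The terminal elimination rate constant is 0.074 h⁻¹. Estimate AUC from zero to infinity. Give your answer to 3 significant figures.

AUC = 339 mg/L·h

Trapezoidal AUC_0→15:
  [0→1]: (25.01+23.22)/2 × 1 = 24.115
  [1→2]: (23.22+21.57)/2 × 1 = 22.395
  [2→6]: (21.57+16.04)/2 × 4 = 75.22
  [6→7.5]: (16.04+14.36)/2 × 1.5 = 22.8
  [7.5→10.5]: (14.36+11.50)/2 × 3 = 38.79
  [10.5→14.5]: (11.50+8.55)/2 × 4 = 40.1
  [14.5→15]: (8.55+8.24)/2 × 0.5 = 4.1975
  Sum = 227.6175 mg/L·h
Extrapolated tail: C_last / k_e = 8.24 / 0.074 = 111.351
AUC_0→∞ = 227.6175 + 111.351 = 338.9685 mg/L·h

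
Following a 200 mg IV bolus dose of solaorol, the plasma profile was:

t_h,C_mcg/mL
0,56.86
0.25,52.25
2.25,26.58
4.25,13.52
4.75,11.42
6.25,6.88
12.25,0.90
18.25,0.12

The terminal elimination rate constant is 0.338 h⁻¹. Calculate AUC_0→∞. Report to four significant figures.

Trapezoidal AUC_0→18.25:
  [0→0.25]: (56.86+52.25)/2 × 0.25 = 13.63875
  [0.25→2.25]: (52.25+26.58)/2 × 2 = 78.83
  [2.25→4.25]: (26.58+13.52)/2 × 2 = 40.1
  [4.25→4.75]: (13.52+11.42)/2 × 0.5 = 6.235
  [4.75→6.25]: (11.42+6.88)/2 × 1.5 = 13.725
  [6.25→12.25]: (6.88+0.90)/2 × 6 = 23.34
  [12.25→18.25]: (0.90+0.12)/2 × 6 = 3.06
  Sum = 178.92875 mcg/mL·h
Extrapolated tail: C_last / k_e = 0.12 / 0.338 = 0.355
AUC_0→∞ = 178.92875 + 0.355 = 179.28375 mcg/mL·h

AUC = 179.3 mcg/mL·h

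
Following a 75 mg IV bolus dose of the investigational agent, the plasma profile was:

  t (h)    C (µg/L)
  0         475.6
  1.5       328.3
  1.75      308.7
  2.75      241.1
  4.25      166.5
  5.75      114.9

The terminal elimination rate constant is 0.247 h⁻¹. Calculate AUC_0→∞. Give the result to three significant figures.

AUC = 1940 µg/L·h

Trapezoidal AUC_0→5.75:
  [0→1.5]: (475.6+328.3)/2 × 1.5 = 602.925
  [1.5→1.75]: (328.3+308.7)/2 × 0.25 = 79.625
  [1.75→2.75]: (308.7+241.1)/2 × 1 = 274.9
  [2.75→4.25]: (241.1+166.5)/2 × 1.5 = 305.7
  [4.25→5.75]: (166.5+114.9)/2 × 1.5 = 211.05
  Sum = 1474.2 µg/L·h
Extrapolated tail: C_last / k_e = 114.9 / 0.247 = 465.182
AUC_0→∞ = 1474.2 + 465.182 = 1939.382 µg/L·h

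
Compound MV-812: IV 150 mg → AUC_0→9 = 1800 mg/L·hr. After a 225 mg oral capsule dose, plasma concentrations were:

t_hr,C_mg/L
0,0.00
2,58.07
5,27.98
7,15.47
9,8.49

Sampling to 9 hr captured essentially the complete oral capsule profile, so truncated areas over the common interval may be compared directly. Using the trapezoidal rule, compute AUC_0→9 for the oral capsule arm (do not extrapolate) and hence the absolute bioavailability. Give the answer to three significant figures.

F = 0.0943

Trapezoidal AUC_0→9 (oral capsule):
  [0→2]: (0.00+58.07)/2 × 2 = 58.07
  [2→5]: (58.07+27.98)/2 × 3 = 129.075
  [5→7]: (27.98+15.47)/2 × 2 = 43.45
  [7→9]: (15.47+8.49)/2 × 2 = 23.96
  Sum = 254.555 mg/L·hr
F = (AUC_ev/D_ev)/(AUC_iv/D_iv) = (254.555/225)/(1800/150) = 1.13136/12 = 0.0943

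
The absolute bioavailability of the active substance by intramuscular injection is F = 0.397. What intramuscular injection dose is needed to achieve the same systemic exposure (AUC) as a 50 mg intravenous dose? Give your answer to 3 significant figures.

For equal systemic exposure: F × D_ev = D_iv
D_ev = D_iv / F = 50 / 0.397 = 125.945 mg

D_intramuscular = 126 mg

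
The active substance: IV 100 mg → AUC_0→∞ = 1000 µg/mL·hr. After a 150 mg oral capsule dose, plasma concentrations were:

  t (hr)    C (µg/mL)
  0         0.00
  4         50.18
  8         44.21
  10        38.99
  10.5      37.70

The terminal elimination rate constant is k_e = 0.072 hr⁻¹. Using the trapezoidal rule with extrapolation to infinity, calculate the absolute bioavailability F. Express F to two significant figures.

Trapezoidal AUC_0→10.5 (oral capsule):
  [0→4]: (0.00+50.18)/2 × 4 = 100.36
  [4→8]: (50.18+44.21)/2 × 4 = 188.78
  [8→10]: (44.21+38.99)/2 × 2 = 83.2
  [10→10.5]: (38.99+37.70)/2 × 0.5 = 19.1725
  Sum = 391.5125 µg/mL·hr
Tail: C_last/k_e = 37.70/0.072 = 523.611
AUC_0→∞ (oral capsule) = 391.5125 + 523.611 = 915.1235 µg/mL·hr
F = (AUC_ev/D_ev)/(AUC_iv/D_iv) = (915.1235/150)/(1000/100) = 6.10082/10 = 0.6101

F = 0.61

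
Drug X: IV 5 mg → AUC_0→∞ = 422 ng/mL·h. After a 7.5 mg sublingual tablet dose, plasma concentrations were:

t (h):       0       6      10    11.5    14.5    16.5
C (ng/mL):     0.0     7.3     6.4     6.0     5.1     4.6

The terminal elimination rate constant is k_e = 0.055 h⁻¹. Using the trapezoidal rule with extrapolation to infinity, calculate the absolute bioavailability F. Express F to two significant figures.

F = 0.27

Trapezoidal AUC_0→16.5 (sublingual tablet):
  [0→6]: (0.0+7.3)/2 × 6 = 21.9
  [6→10]: (7.3+6.4)/2 × 4 = 27.4
  [10→11.5]: (6.4+6.0)/2 × 1.5 = 9.3
  [11.5→14.5]: (6.0+5.1)/2 × 3 = 16.65
  [14.5→16.5]: (5.1+4.6)/2 × 2 = 9.7
  Sum = 84.95 ng/mL·h
Tail: C_last/k_e = 4.6/0.055 = 83.636
AUC_0→∞ (sublingual tablet) = 84.95 + 83.636 = 168.586 ng/mL·h
F = (AUC_ev/D_ev)/(AUC_iv/D_iv) = (168.586/7.5)/(422/5) = 22.4781/84.4 = 0.2663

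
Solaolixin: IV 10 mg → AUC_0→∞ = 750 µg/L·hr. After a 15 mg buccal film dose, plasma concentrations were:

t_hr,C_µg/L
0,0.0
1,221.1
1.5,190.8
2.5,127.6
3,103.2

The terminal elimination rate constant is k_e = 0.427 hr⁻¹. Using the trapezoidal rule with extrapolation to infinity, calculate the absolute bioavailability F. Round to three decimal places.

Trapezoidal AUC_0→3 (buccal film):
  [0→1]: (0.0+221.1)/2 × 1 = 110.55
  [1→1.5]: (221.1+190.8)/2 × 0.5 = 102.975
  [1.5→2.5]: (190.8+127.6)/2 × 1 = 159.2
  [2.5→3]: (127.6+103.2)/2 × 0.5 = 57.7
  Sum = 430.425 µg/L·hr
Tail: C_last/k_e = 103.2/0.427 = 241.686
AUC_0→∞ (buccal film) = 430.425 + 241.686 = 672.111 µg/L·hr
F = (AUC_ev/D_ev)/(AUC_iv/D_iv) = (672.111/15)/(750/10) = 44.8074/75 = 0.5974

F = 0.597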